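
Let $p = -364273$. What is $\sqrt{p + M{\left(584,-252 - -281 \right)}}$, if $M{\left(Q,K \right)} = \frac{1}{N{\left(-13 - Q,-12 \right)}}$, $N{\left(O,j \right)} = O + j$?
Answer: $\frac{i \sqrt{135101935122}}{609} \approx 603.55 i$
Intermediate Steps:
$M{\left(Q,K \right)} = \frac{1}{-25 - Q}$ ($M{\left(Q,K \right)} = \frac{1}{\left(-13 - Q\right) - 12} = \frac{1}{-25 - Q}$)
$\sqrt{p + M{\left(584,-252 - -281 \right)}} = \sqrt{-364273 - \frac{1}{25 + 584}} = \sqrt{-364273 - \frac{1}{609}} = \sqrt{- \frac{221842258}{609}} = \frac{i \sqrt{135101935122}}{609}$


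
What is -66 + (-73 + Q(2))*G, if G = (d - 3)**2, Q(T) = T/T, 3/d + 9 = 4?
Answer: -24978/25 ≈ -999.12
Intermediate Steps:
d = -3/5 (d = 3/(-9 + 4) = 3/(-5) = 3*(-1/5) = -3/5 ≈ -0.60000)
Q(T) = 1
G = 324/25 (G = (-3/5 - 3)**2 = (-18/5)**2 = 324/25 ≈ 12.960)
-66 + (-73 + Q(2))*G = -66 + (-73 + 1)*(324/25) = -66 - 72*324/25 = -66 - 23328/25 = -24978/25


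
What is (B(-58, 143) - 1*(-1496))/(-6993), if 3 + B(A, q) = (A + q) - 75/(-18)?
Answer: -9493/41958 ≈ -0.22625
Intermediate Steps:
B(A, q) = 7/6 + A + q (B(A, q) = -3 + ((A + q) - 75/(-18)) = -3 + ((A + q) - 75*(-1/18)) = -3 + ((A + q) + 25/6) = -3 + (25/6 + A + q) = 7/6 + A + q)
(B(-58, 143) - 1*(-1496))/(-6993) = ((7/6 - 58 + 143) - 1*(-1496))/(-6993) = (517/6 + 1496)*(-1/6993) = (9493/6)*(-1/6993) = -9493/41958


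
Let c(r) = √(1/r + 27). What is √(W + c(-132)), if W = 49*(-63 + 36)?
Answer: √(-5762988 + 66*√117579)/66 ≈ 36.302*I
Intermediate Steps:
W = -1323 (W = 49*(-27) = -1323)
c(r) = √(27 + 1/r)
√(W + c(-132)) = √(-1323 + √(27 + 1/(-132))) = √(-1323 + √(27 - 1/132)) = √(-1323 + √(3563/132)) = √(-1323 + √117579/66)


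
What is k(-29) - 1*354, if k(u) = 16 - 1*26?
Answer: -364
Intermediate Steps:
k(u) = -10 (k(u) = 16 - 26 = -10)
k(-29) - 1*354 = -10 - 1*354 = -10 - 354 = -364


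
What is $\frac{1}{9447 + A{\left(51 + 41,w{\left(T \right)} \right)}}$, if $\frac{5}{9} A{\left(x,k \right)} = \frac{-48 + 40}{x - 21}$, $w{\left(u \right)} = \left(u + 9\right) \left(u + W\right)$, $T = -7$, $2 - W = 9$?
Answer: $\frac{355}{3353613} \approx 0.00010586$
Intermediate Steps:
$W = -7$ ($W = 2 - 9 = -7$)
$w{\left(u \right)} = \left(-7 + u\right) \left(9 + u\right)$ ($w{\left(u \right)} = \left(u + 9\right) \left(u - 7\right) = \left(9 + u\right) \left(-7 + u\right) = \left(-7 + u\right) \left(9 + u\right)$)
$A{\left(x,k \right)} = - \frac{72}{5 \left(-21 + x\right)}$ ($A{\left(x,k \right)} = \frac{9 \frac{-48 + 40}{x - 21}}{5} = \frac{9 \left(- \frac{8}{-21 + x}\right)}{5} = - \frac{72}{5 \left(-21 + x\right)}$)
$\frac{1}{9447 + A{\left(51 + 41,w{\left(T \right)} \right)}} = \frac{1}{9447 - \frac{72}{-105 + 5 \left(51 + 41\right)}} = \frac{1}{9447 - \frac{72}{-105 + 5 \cdot 92}} = \frac{1}{9447 - \frac{72}{-105 + 460}} = \frac{1}{9447 - \frac{72}{355}} = \frac{1}{\frac{3353613}{355}} = \frac{355}{3353613}$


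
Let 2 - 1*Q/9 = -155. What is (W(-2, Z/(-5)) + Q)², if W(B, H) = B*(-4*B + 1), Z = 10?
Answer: 1946025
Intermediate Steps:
Q = 1413 (Q = 18 - 9*(-155) = 18 + 1395 = 1413)
W(B, H) = B*(1 - 4*B)
(W(-2, Z/(-5)) + Q)² = (-2*(1 - 4*(-2)) + 1413)² = (-2*(1 + 8) + 1413)² = (-2*9 + 1413)² = (-18 + 1413)² = 1395² = 1946025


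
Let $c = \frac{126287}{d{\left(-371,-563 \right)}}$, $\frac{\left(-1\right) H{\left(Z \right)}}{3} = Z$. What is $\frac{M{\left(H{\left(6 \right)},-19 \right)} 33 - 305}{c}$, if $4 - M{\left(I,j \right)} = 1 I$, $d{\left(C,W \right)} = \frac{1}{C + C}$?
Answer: $- \frac{421}{93704954} \approx -4.4928 \cdot 10^{-6}$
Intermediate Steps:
$H{\left(Z \right)} = - 3 Z$
$d{\left(C,W \right)} = \frac{1}{2 C}$
$M{\left(I,j \right)} = 4 - I$ ($M{\left(I,j \right)} = 4 - 1 I = 4 - I$)
$c = -93704954$ ($c = \frac{126287}{\frac{1}{2} \frac{1}{-371}} = \frac{126287}{\frac{1}{2} \left(- \frac{1}{371}\right)} = \frac{126287}{- \frac{1}{742}} = 126287 \left(-742\right) = -93704954$)
$\frac{M{\left(H{\left(6 \right)},-19 \right)} 33 - 305}{c} = \frac{\left(4 - \left(-3\right) 6\right) 33 - 305}{-93704954} = \left(\left(4 - -18\right) 33 - 305\right) \left(- \frac{1}{93704954}\right) = \left(\left(4 + 18\right) 33 - 305\right) \left(- \frac{1}{93704954}\right) = \left(22 \cdot 33 - 305\right) \left(- \frac{1}{93704954}\right) = \left(726 - 305\right) \left(- \frac{1}{93704954}\right) = 421 \left(- \frac{1}{93704954}\right) = - \frac{421}{93704954}$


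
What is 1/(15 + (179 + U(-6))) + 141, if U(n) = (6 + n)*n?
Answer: 27355/194 ≈ 141.01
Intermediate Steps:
U(n) = n*(6 + n)
1/(15 + (179 + U(-6))) + 141 = 1/(15 + (179 - 6*(6 - 6))) + 141 = 1/(15 + (179 - 6*0)) + 141 = 1/(15 + (179 + 0)) + 141 = 1/(15 + 179) + 141 = 1/194 + 141 = 27355/194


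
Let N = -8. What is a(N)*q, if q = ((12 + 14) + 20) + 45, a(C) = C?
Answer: -728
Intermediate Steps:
q = 91 (q = (26 + 20) + 45 = 46 + 45 = 91)
a(N)*q = -8*91 = -728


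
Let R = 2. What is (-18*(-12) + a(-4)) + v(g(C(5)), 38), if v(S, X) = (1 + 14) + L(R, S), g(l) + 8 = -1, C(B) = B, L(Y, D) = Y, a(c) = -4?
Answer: 229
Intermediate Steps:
g(l) = -9 (g(l) = -8 - 1 = -9)
v(S, X) = 17 (v(S, X) = (1 + 14) + 2 = 15 + 2 = 17)
(-18*(-12) + a(-4)) + v(g(C(5)), 38) = (-18*(-12) - 4) + 17 = (216 - 4) + 17 = 212 + 17 = 229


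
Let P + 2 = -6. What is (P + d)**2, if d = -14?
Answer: 484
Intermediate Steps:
P = -8 (P = -2 - 6 = -8)
(P + d)**2 = (-8 - 14)**2 = (-22)**2 = 484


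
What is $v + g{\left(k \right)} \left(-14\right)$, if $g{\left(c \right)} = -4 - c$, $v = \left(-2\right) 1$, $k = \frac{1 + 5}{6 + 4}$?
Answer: $\frac{312}{5} \approx 62.4$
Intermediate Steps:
$k = \frac{3}{5}$ ($k = \frac{6}{10} = 6 \cdot \frac{1}{10} = \frac{3}{5} \approx 0.6$)
$v = -2$
$v + g{\left(k \right)} \left(-14\right) = -2 + \left(-4 - \frac{3}{5}\right) \left(-14\right) = -2 - - \frac{322}{5} = -2 + \frac{322}{5} = \frac{312}{5}$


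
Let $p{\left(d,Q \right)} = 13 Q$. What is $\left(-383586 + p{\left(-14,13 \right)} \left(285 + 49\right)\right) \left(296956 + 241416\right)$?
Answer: $-176123016080$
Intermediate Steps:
$\left(-383586 + p{\left(-14,13 \right)} \left(285 + 49\right)\right) \left(296956 + 241416\right) = \left(-383586 + 13 \cdot 13 \left(285 + 49\right)\right) \left(296956 + 241416\right) = \left(-383586 + 169 \cdot 334\right) 538372 = \left(-383586 + 56446\right) 538372 = \left(-327140\right) 538372 = -176123016080$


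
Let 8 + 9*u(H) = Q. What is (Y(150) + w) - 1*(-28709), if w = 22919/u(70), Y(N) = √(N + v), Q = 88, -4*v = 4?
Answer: 2502991/80 + √149 ≈ 31300.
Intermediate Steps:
v = -1 (v = -¼*4 = -1)
u(H) = 80/9 (u(H) = -8/9 + (⅑)*88 = -8/9 + 88/9 = 80/9)
Y(N) = √(-1 + N) (Y(N) = √(N - 1) = √(-1 + N))
w = 206271/80 (w = 22919/(80/9) = 22919*(9/80) = 206271/80 ≈ 2578.4)
(Y(150) + w) - 1*(-28709) = (√(-1 + 150) + 206271/80) - 1*(-28709) = (√149 + 206271/80) + 28709 = (206271/80 + √149) + 28709 = 2502991/80 + √149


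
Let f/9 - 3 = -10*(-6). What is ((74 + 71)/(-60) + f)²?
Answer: 45900625/144 ≈ 3.1875e+5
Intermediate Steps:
f = 567 (f = 27 + 9*(-10*(-6)) = 27 + 9*60 = 27 + 540 = 567)
((74 + 71)/(-60) + f)² = ((74 + 71)/(-60) + 567)² = (145*(-1/60) + 567)² = (-29/12 + 567)² = (6775/12)² = 45900625/144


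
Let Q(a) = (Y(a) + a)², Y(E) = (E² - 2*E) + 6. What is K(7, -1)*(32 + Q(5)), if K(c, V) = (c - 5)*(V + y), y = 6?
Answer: 7080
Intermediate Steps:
Y(E) = 6 + E² - 2*E
Q(a) = (6 + a² - a)² (Q(a) = ((6 + a² - 2*a) + a)² = (6 + a² - a)²)
K(c, V) = (-5 + c)*(6 + V) (K(c, V) = (c - 5)*(V + 6) = (-5 + c)*(6 + V))
K(7, -1)*(32 + Q(5)) = (-30 - 5*(-1) + 6*7 - 1*7)*(32 + (6 + 5² - 1*5)²) = (-30 + 5 + 42 - 7)*(32 + (6 + 25 - 5)²) = 10*(32 + 26²) = 10*(32 + 676) = 10*708 = 7080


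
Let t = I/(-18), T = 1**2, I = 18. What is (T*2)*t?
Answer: -2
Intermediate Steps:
T = 1
t = -1 (t = 18/(-18) = 18*(-1/18) = -1)
(T*2)*t = (1*2)*(-1) = 2*(-1) = -2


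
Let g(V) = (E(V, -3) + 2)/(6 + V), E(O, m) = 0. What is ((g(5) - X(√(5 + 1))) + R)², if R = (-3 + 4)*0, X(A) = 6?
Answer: 4096/121 ≈ 33.851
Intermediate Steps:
g(V) = 2/(6 + V) (g(V) = (0 + 2)/(6 + V) = 2/(6 + V))
R = 0 (R = 1*0 = 0)
((g(5) - X(√(5 + 1))) + R)² = ((2/(6 + 5) - 1*6) + 0)² = ((2/11 - 6) + 0)² = (-64/11 + 0)² = (-64/11)² = 4096/121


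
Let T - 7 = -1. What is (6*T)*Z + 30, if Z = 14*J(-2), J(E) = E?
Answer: -978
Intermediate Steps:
T = 6 (T = 7 - 1 = 6)
Z = -28 (Z = 14*(-2) = -28)
(6*T)*Z + 30 = (6*6)*(-28) + 30 = 36*(-28) + 30 = -1008 + 30 = -978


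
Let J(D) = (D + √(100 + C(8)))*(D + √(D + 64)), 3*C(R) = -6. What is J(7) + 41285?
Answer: 41334 + 7*√71 + 7*√142 + 49*√2 ≈ 41546.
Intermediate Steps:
C(R) = -2 (C(R) = (⅓)*(-6) = -2)
J(D) = (D + √(64 + D))*(D + 7*√2) (J(D) = (D + √(100 - 2))*(D + √(D + 64)) = (D + √98)*(D + √(64 + D)) = (D + 7*√2)*(D + √(64 + D)) = (D + √(64 + D))*(D + 7*√2))
J(7) + 41285 = (7² + 7*√(128 + 2*7) + 7*√(64 + 7) + 7*7*√2) + 41285 = (49 + 7*√(128 + 14) + 7*√71 + 49*√2) + 41285 = (49 + 7*√142 + 7*√71 + 49*√2) + 41285 = (49 + 7*√71 + 7*√142 + 49*√2) + 41285 = 41334 + 7*√71 + 7*√142 + 49*√2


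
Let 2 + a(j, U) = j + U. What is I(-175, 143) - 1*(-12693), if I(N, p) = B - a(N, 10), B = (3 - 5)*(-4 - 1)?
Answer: 12870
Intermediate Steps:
a(j, U) = -2 + U + j (a(j, U) = -2 + (j + U) = -2 + (U + j) = -2 + U + j)
B = 10 (B = -2*(-5) = 10)
I(N, p) = 2 - N (I(N, p) = 10 - (-2 + 10 + N) = 10 - (8 + N) = 10 + (-8 - N) = 2 - N)
I(-175, 143) - 1*(-12693) = (2 - 1*(-175)) - 1*(-12693) = (2 + 175) + 12693 = 177 + 12693 = 12870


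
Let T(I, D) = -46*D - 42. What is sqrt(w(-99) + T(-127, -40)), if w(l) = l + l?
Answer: 40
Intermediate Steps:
T(I, D) = -42 - 46*D
w(l) = 2*l
sqrt(w(-99) + T(-127, -40)) = sqrt(2*(-99) + (-42 - 46*(-40))) = sqrt(-198 + (-42 + 1840)) = sqrt(-198 + 1798) = sqrt(1600) = 40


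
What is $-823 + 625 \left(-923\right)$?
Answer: $-577698$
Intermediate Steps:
$-823 + 625 \left(-923\right) = -823 - 576875 = -577698$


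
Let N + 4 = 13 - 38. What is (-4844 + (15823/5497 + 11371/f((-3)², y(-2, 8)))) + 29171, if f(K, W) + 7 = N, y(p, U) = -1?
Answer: 4752181925/197892 ≈ 24014.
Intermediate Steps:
N = -29 (N = -4 + (13 - 38) = -4 - 25 = -29)
f(K, W) = -36 (f(K, W) = -7 - 29 = -36)
(-4844 + (15823/5497 + 11371/f((-3)², y(-2, 8)))) + 29171 = (-4844 + (15823/5497 + 11371/(-36))) + 29171 = (-4844 + (15823*(1/5497) + 11371*(-1/36))) + 29171 = (-4844 + (15823/5497 - 11371/36)) + 29171 = (-4844 - 61936759/197892) + 29171 = -1020525607/197892 + 29171 = 4752181925/197892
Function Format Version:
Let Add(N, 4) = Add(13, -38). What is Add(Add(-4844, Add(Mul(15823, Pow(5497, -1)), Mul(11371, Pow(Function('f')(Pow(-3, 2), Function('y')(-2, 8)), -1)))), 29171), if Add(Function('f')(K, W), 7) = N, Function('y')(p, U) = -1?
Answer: Rational(4752181925, 197892) ≈ 24014.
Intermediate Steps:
N = -29 (N = Add(-4, Add(13, -38)) = Add(-4, -25) = -29)
Function('f')(K, W) = -36 (Function('f')(K, W) = Add(-7, -29) = -36)
Add(Add(-4844, Add(Mul(15823, Pow(5497, -1)), Mul(11371, Pow(Function('f')(Pow(-3, 2), Function('y')(-2, 8)), -1)))), 29171) = Add(Add(-4844, Add(Mul(15823, Pow(5497, -1)), Mul(11371, Pow(-36, -1)))), 29171) = Add(Add(-4844, Add(Mul(15823, Rational(1, 5497)), Mul(11371, Rational(-1, 36)))), 29171) = Add(Add(-4844, Add(Rational(15823, 5497), Rational(-11371, 36))), 29171) = Add(Add(-4844, Rational(-61936759, 197892)), 29171) = Add(Rational(-1020525607, 197892), 29171) = Rational(4752181925, 197892)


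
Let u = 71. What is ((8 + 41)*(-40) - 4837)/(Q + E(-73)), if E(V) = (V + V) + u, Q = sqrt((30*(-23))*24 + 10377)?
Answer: 169925/3936 + 6797*I*sqrt(687)/3936 ≈ 43.172 + 45.263*I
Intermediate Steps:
Q = 3*I*sqrt(687) (Q = sqrt(-690*24 + 10377) = sqrt(-16560 + 10377) = sqrt(-6183) = 3*I*sqrt(687) ≈ 78.632*I)
E(V) = 71 + 2*V (E(V) = (V + V) + 71 = 2*V + 71 = 71 + 2*V)
((8 + 41)*(-40) - 4837)/(Q + E(-73)) = ((8 + 41)*(-40) - 4837)/(3*I*sqrt(687) + (71 + 2*(-73))) = (49*(-40) - 4837)/(3*I*sqrt(687) + (71 - 146)) = (-1960 - 4837)/(3*I*sqrt(687) - 75) = -6797/(-75 + 3*I*sqrt(687))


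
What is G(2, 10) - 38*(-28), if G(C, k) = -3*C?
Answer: 1058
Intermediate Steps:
G(2, 10) - 38*(-28) = -3*2 - 38*(-28) = -6 + 1064 = 1058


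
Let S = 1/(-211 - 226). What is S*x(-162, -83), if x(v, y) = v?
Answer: 162/437 ≈ 0.37071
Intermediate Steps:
S = -1/437 (S = 1/(-437) = -1/437 ≈ -0.0022883)
S*x(-162, -83) = -1/437*(-162) = 162/437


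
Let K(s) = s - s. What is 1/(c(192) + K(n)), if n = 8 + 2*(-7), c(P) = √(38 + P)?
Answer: √230/230 ≈ 0.065938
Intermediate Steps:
n = -6 (n = 8 - 14 = -6)
K(s) = 0
1/(c(192) + K(n)) = 1/(√(38 + 192) + 0) = 1/(√230 + 0) = 1/(√230) = √230/230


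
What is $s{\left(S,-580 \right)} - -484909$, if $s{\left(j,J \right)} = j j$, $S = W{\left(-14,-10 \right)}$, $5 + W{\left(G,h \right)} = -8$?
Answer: $485078$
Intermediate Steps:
$W{\left(G,h \right)} = -13$ ($W{\left(G,h \right)} = -5 - 8 = -13$)
$S = -13$
$s{\left(j,J \right)} = j^{2}$
$s{\left(S,-580 \right)} - -484909 = \left(-13\right)^{2} - -484909 = 169 + 484909 = 485078$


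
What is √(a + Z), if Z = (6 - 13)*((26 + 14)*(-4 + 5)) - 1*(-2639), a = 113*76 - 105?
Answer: √10842 ≈ 104.12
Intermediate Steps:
a = 8483 (a = 8588 - 105 = 8483)
Z = 2359 (Z = -280 + 2639 = 2359)
√(a + Z) = √(8483 + 2359) = √10842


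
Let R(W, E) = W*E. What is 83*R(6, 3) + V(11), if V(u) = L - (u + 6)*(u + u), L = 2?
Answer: 1122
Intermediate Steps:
R(W, E) = E*W
V(u) = 2 - 2*u*(6 + u) (V(u) = 2 - (u + 6)*(u + u) = 2 - (6 + u)*2*u = 2 - 2*u*(6 + u))
83*R(6, 3) + V(11) = 83*(3*6) + (2 - 12*11 - 2*11²) = 83*18 + (2 - 132 - 2*121) = 1494 + (2 - 132 - 242) = 1494 - 372 = 1122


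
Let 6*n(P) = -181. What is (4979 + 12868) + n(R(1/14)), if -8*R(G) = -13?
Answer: 106901/6 ≈ 17817.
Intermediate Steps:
R(G) = 13/8 (R(G) = -1/8*(-13) = 13/8)
n(P) = -181/6 (n(P) = (1/6)*(-181) = -181/6)
(4979 + 12868) + n(R(1/14)) = (4979 + 12868) - 181/6 = 17847 - 181/6 = 106901/6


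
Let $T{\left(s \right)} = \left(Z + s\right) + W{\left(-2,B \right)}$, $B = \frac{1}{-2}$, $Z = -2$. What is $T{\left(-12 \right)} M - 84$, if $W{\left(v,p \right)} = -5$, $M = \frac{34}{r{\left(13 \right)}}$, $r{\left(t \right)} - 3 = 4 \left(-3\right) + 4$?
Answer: $\frac{226}{5} \approx 45.2$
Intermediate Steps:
$r{\left(t \right)} = -5$ ($r{\left(t \right)} = 3 + \left(4 \left(-3\right) + 4\right) = 3 + \left(-12 + 4\right) = 3 - 8 = -5$)
$M = - \frac{34}{5}$ ($M = \frac{34}{-5} = 34 \left(- \frac{1}{5}\right) = - \frac{34}{5} \approx -6.8$)
$B = - \frac{1}{2} \approx -0.5$
$T{\left(s \right)} = -7 + s$ ($T{\left(s \right)} = \left(-2 + s\right) - 5 = -7 + s$)
$T{\left(-12 \right)} M - 84 = \left(-7 - 12\right) \left(- \frac{34}{5}\right) - 84 = \left(-19\right) \left(- \frac{34}{5}\right) - 84 = \frac{646}{5} - 84 = \frac{226}{5}$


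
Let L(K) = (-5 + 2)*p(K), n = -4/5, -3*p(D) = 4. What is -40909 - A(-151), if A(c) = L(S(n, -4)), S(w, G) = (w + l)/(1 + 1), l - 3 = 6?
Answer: -40913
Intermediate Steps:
l = 9 (l = 3 + 6 = 9)
p(D) = -4/3 (p(D) = -1/3*4 = -4/3)
n = -4/5 (n = -4*1/5 = -4/5 ≈ -0.80000)
S(w, G) = 9/2 + w/2 (S(w, G) = (w + 9)/(1 + 1) = (9 + w)/2 = (9 + w)*(1/2) = 9/2 + w/2)
L(K) = 4 (L(K) = (-5 + 2)*(-4/3) = -3*(-4/3) = 4)
A(c) = 4
-40909 - A(-151) = -40909 - 1*4 = -40909 - 4 = -40913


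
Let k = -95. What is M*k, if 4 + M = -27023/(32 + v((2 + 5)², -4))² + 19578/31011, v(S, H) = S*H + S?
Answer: 14057296319/27341365 ≈ 514.14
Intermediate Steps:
v(S, H) = S + H*S (v(S, H) = H*S + S = S + H*S)
M = -739857701/136706825 (M = -4 + (-27023/(32 + (2 + 5)²*(1 - 4))² + 19578/31011) = -4 + (-27023/(32 + 7²*(-3))² + 19578*(1/31011)) = -4 + (-27023/(32 + 49*(-3))² + 6526/10337) = -4 + (-27023/(32 - 147)² + 6526/10337) = -4 + (-27023/((-115)²) + 6526/10337) = -4 + (-27023/13225 + 6526/10337) = -4 - 193030401/136706825 = -739857701/136706825 ≈ -5.4120)
M*k = -739857701/136706825*(-95) = 14057296319/27341365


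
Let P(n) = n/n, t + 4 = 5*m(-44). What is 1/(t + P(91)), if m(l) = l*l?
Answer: 1/9677 ≈ 0.00010334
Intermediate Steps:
m(l) = l**2
t = 9676 (t = -4 + 5*(-44)**2 = -4 + 5*1936 = -4 + 9680 = 9676)
P(n) = 1
1/(t + P(91)) = 1/(9676 + 1) = 1/9677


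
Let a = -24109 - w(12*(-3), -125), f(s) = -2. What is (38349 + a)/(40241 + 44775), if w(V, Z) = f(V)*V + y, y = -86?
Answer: 7127/42508 ≈ 0.16766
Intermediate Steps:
w(V, Z) = -86 - 2*V (w(V, Z) = -2*V - 86 = -86 - 2*V)
a = -24095 (a = -24109 - (-86 - 24*(-3)) = -24109 - (-86 - 2*(-36)) = -24109 - (-86 + 72) = -24109 - 1*(-14) = -24109 + 14 = -24095)
(38349 + a)/(40241 + 44775) = (38349 - 24095)/(40241 + 44775) = 14254/85016 = 14254*(1/85016) = 7127/42508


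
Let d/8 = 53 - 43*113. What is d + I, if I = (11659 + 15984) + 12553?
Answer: 1748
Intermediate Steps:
I = 40196 (I = 27643 + 12553 = 40196)
d = -38448 (d = 8*(53 - 43*113) = 8*(53 - 4859) = 8*(-4806) = -38448)
d + I = -38448 + 40196 = 1748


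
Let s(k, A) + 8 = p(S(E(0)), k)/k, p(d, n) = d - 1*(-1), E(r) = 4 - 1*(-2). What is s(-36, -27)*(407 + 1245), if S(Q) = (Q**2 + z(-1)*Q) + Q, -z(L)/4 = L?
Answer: -146615/9 ≈ -16291.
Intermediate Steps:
z(L) = -4*L
E(r) = 6 (E(r) = 4 + 2 = 6)
S(Q) = Q**2 + 5*Q (S(Q) = (Q**2 + (-4*(-1))*Q) + Q = (Q**2 + 4*Q) + Q = Q**2 + 5*Q)
p(d, n) = 1 + d (p(d, n) = d + 1 = 1 + d)
s(k, A) = -8 + 67/k (s(k, A) = -8 + (1 + 6*(5 + 6))/k = -8 + (1 + 6*11)/k = -8 + (1 + 66)/k = -8 + 67/k)
s(-36, -27)*(407 + 1245) = (-8 + 67/(-36))*(407 + 1245) = (-8 + 67*(-1/36))*1652 = (-8 - 67/36)*1652 = -355/36*1652 = -146615/9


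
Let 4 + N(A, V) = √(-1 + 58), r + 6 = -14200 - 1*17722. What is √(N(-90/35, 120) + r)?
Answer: √(-31932 + √57) ≈ 178.67*I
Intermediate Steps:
r = -31928 (r = -6 + (-14200 - 1*17722) = -6 + (-14200 - 17722) = -6 - 31922 = -31928)
N(A, V) = -4 + √57 (N(A, V) = -4 + √(-1 + 58) = -4 + √57)
√(N(-90/35, 120) + r) = √((-4 + √57) - 31928) = √(-31932 + √57)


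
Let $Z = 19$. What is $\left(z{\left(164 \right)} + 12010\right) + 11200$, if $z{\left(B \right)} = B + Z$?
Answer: $23393$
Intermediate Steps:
$z{\left(B \right)} = 19 + B$ ($z{\left(B \right)} = B + 19 = 19 + B$)
$\left(z{\left(164 \right)} + 12010\right) + 11200 = \left(\left(19 + 164\right) + 12010\right) + 11200 = \left(183 + 12010\right) + 11200 = 12193 + 11200 = 23393$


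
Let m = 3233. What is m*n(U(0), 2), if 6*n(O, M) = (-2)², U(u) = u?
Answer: 6466/3 ≈ 2155.3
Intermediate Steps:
n(O, M) = ⅔ (n(O, M) = (⅙)*(-2)² = (⅙)*4 = ⅔)
m*n(U(0), 2) = 3233*(⅔) = 6466/3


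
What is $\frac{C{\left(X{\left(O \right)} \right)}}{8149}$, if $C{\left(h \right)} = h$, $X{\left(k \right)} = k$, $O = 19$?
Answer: $\frac{19}{8149} \approx 0.0023316$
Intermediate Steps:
$\frac{C{\left(X{\left(O \right)} \right)}}{8149} = \frac{19}{8149}$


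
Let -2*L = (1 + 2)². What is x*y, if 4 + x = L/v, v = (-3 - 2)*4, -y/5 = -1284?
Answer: -48471/2 ≈ -24236.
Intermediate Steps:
y = 6420 (y = -5*(-1284) = 6420)
L = -9/2 (L = -(1 + 2)²/2 = -½*3² = -½*9 = -9/2 ≈ -4.5000)
v = -20 (v = -5*4 = -20)
x = -151/40 (x = -4 - 9/2/(-20) = -4 - 9/2*(-1/20) = -4 + 9/40 = -151/40 ≈ -3.7750)
x*y = -151/40*6420 = -48471/2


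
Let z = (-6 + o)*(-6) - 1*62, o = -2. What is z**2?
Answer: 196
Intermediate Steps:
z = -14 (z = (-6 - 2)*(-6) - 1*62 = -8*(-6) - 62 = 48 - 62 = -14)
z**2 = (-14)**2 = 196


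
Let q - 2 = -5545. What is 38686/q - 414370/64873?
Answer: -208979556/15634393 ≈ -13.367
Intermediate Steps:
q = -5543 (q = 2 - 5545 = -5543)
38686/q - 414370/64873 = 38686/(-5543) - 414370/64873 = 38686*(-1/5543) - 414370*1/64873 = -1682/241 - 414370/64873 = -208979556/15634393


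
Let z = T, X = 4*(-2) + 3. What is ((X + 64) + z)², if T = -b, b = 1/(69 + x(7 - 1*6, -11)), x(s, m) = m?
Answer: 11703241/3364 ≈ 3479.0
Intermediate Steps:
X = -5 (X = -8 + 3 = -5)
b = 1/58 (b = 1/(69 - 11) = 1/58 ≈ 0.017241)
T = -1/58 (T = -1*1/58 = -1/58 ≈ -0.017241)
z = -1/58 ≈ -0.017241
((X + 64) + z)² = ((-5 + 64) - 1/58)² = (59 - 1/58)² = (3421/58)² = 11703241/3364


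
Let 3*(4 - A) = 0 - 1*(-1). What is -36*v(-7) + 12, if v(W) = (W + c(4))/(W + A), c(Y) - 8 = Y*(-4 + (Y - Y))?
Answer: -150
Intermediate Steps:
c(Y) = 8 - 4*Y (c(Y) = 8 + Y*(-4 + (Y - Y)) = 8 + Y*(-4 + 0) = 8 + Y*(-4) = 8 - 4*Y)
A = 11/3 (A = 4 - (0 - 1*(-1))/3 = 4 - (0 + 1)/3 = 4 - ⅓*1 = 4 - ⅓ = 11/3 ≈ 3.6667)
v(W) = (-8 + W)/(11/3 + W) (v(W) = (W + (8 - 4*4))/(W + 11/3) = (W + (8 - 16))/(11/3 + W) = (W - 8)/(11/3 + W) = (-8 + W)/(11/3 + W))
-36*v(-7) + 12 = -108*(-8 - 7)/(11 + 3*(-7)) + 12 = -108*(-15)/(11 - 21) + 12 = -108*(-15)/(-10) + 12 = -108*(-1)*(-15)/10 + 12 = -36*9/2 + 12 = -162 + 12 = -150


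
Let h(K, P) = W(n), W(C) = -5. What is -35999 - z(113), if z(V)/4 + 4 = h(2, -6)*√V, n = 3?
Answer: -35983 + 20*√113 ≈ -35770.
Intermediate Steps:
h(K, P) = -5
z(V) = -16 - 20*√V (z(V) = -16 + 4*(-5*√V) = -16 - 20*√V)
-35999 - z(113) = -35999 - (-16 - 20*√113) = -35999 + (16 + 20*√113) = -35983 + 20*√113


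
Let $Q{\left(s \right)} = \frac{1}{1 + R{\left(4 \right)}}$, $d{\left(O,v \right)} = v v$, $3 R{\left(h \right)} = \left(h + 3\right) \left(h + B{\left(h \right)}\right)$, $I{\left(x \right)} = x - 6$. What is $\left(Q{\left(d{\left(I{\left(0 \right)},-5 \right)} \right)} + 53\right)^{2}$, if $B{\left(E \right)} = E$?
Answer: $\frac{9796900}{3481} \approx 2814.4$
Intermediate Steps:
$I{\left(x \right)} = -6 + x$ ($I{\left(x \right)} = x - 6 = -6 + x$)
$R{\left(h \right)} = \frac{2 h \left(3 + h\right)}{3}$ ($R{\left(h \right)} = \frac{\left(h + 3\right) \left(h + h\right)}{3} = \frac{\left(3 + h\right) 2 h}{3} = \frac{2 h \left(3 + h\right)}{3}$)
$d{\left(O,v \right)} = v^{2}$
$Q{\left(s \right)} = \frac{3}{59}$ ($Q{\left(s \right)} = \frac{1}{1 + \frac{2}{3} \cdot 4 \left(3 + 4\right)} = \frac{1}{1 + \frac{2}{3} \cdot 4 \cdot 7} = \frac{1}{1 + \frac{56}{3}} = \frac{1}{\frac{59}{3}} = \frac{3}{59}$)
$\left(Q{\left(d{\left(I{\left(0 \right)},-5 \right)} \right)} + 53\right)^{2} = \left(\frac{3}{59} + 53\right)^{2} = \left(\frac{3130}{59}\right)^{2} = \frac{9796900}{3481}$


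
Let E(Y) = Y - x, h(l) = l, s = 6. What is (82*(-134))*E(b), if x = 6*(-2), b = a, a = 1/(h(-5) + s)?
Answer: -142844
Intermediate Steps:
a = 1 (a = 1/(-5 + 6) = 1/1 = 1)
b = 1
x = -12
E(Y) = 12 + Y (E(Y) = Y - 1*(-12) = Y + 12 = 12 + Y)
(82*(-134))*E(b) = (82*(-134))*(12 + 1) = -10988*13 = -142844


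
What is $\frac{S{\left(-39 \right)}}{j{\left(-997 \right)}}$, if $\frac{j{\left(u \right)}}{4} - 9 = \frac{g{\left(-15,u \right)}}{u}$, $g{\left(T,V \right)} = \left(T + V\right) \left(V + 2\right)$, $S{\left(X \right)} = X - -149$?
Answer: $- \frac{54835}{1995934} \approx -0.027473$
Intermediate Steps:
$S{\left(X \right)} = 149 + X$ ($S{\left(X \right)} = X + 149 = 149 + X$)
$g{\left(T,V \right)} = \left(2 + V\right) \left(T + V\right)$ ($g{\left(T,V \right)} = \left(T + V\right) \left(2 + V\right) = \left(2 + V\right) \left(T + V\right)$)
$j{\left(u \right)} = 36 + \frac{4 \left(-30 + u^{2} - 13 u\right)}{u}$ ($j{\left(u \right)} = 36 + 4 \frac{u^{2} + 2 \left(-15\right) + 2 u - 15 u}{u} = 36 + 4 \frac{u^{2} - 30 + 2 u - 15 u}{u} = 36 + 4 \frac{-30 + u^{2} - 13 u}{u} = 36 + \frac{4 \left(-30 + u^{2} - 13 u\right)}{u}$)
$\frac{S{\left(-39 \right)}}{j{\left(-997 \right)}} = \frac{149 - 39}{-16 - \frac{120}{-997} + 4 \left(-997\right)} = \frac{110}{-16 - - \frac{120}{997} - 3988} = \frac{110}{-16 + \frac{120}{997} - 3988} = \frac{110}{- \frac{3991868}{997}} = 110 \left(- \frac{997}{3991868}\right) = - \frac{54835}{1995934}$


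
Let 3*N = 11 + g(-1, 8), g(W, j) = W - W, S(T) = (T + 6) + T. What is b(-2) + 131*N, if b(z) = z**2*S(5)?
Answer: 1633/3 ≈ 544.33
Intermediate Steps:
S(T) = 6 + 2*T (S(T) = (6 + T) + T = 6 + 2*T)
b(z) = 16*z**2 (b(z) = z**2*(6 + 2*5) = z**2*(6 + 10) = z**2*16 = 16*z**2)
g(W, j) = 0
N = 11/3 (N = (11 + 0)/3 = (1/3)*11 = 11/3 ≈ 3.6667)
b(-2) + 131*N = 16*(-2)**2 + 131*(11/3) = 16*4 + 1441/3 = 64 + 1441/3 = 1633/3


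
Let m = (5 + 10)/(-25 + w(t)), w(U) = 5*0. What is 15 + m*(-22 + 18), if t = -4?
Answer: 87/5 ≈ 17.400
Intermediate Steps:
w(U) = 0
m = -⅗ (m = (5 + 10)/(-25 + 0) = 15/(-25) = 15*(-1/25) = -⅗ ≈ -0.60000)
15 + m*(-22 + 18) = 15 - 3*(-22 + 18)/5 = 15 - ⅗*(-4) = 15 + 12/5 = 87/5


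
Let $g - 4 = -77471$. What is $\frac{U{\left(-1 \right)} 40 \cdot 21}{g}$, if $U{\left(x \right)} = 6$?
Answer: $- \frac{5040}{77467} \approx -0.06506$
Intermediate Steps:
$g = -77467$ ($g = 4 - 77471 = -77467$)
$\frac{U{\left(-1 \right)} 40 \cdot 21}{g} = \frac{6 \cdot 40 \cdot 21}{-77467} = 240 \cdot 21 \left(- \frac{1}{77467}\right) = 5040 \left(- \frac{1}{77467}\right) = - \frac{5040}{77467}$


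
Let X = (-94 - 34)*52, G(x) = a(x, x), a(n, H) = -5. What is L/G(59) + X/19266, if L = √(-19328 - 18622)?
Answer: -256/741 - I*√1518 ≈ -0.34548 - 38.962*I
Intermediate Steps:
G(x) = -5
L = 5*I*√1518 (L = √(-37950) = 5*I*√1518 ≈ 194.81*I)
X = -6656 (X = -128*52 = -6656)
L/G(59) + X/19266 = (5*I*√1518)/(-5) - 6656/19266 = (5*I*√1518)*(-⅕) - 6656*1/19266 = -I*√1518 - 256/741 = -256/741 - I*√1518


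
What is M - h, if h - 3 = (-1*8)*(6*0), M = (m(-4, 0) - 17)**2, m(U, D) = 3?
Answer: 193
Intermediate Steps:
M = 196 (M = (3 - 17)**2 = (-14)**2 = 196)
h = 3 (h = 3 + (-1*8)*(6*0) = 3 - 8*0 = 3 + 0 = 3)
M - h = 196 - 1*3 = 196 - 3 = 193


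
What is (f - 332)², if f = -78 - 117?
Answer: 277729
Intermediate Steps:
f = -195
(f - 332)² = (-195 - 332)² = (-527)² = 277729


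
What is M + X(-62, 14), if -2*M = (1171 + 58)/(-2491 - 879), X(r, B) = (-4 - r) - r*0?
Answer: 392149/6740 ≈ 58.182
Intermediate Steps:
X(r, B) = -4 - r (X(r, B) = (-4 - r) + 0 = -4 - r)
M = 1229/6740 (M = -(1171 + 58)/(2*(-2491 - 879)) = -1229/(2*(-3370)) = -1229*(-1)/(2*3370) = -½*(-1229/3370) = 1229/6740 ≈ 0.18234)
M + X(-62, 14) = 1229/6740 + (-4 - 1*(-62)) = 1229/6740 + (-4 + 62) = 1229/6740 + 58 = 392149/6740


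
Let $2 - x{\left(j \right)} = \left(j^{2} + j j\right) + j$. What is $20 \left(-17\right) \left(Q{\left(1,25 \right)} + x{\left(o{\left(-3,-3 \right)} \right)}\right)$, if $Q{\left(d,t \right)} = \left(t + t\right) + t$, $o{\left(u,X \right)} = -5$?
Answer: $-10880$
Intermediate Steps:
$x{\left(j \right)} = 2 - j - 2 j^{2}$ ($x{\left(j \right)} = 2 - \left(\left(j^{2} + j j\right) + j\right) = 2 - \left(\left(j^{2} + j^{2}\right) + j\right) = 2 - \left(2 j^{2} + j\right) = 2 - \left(j + 2 j^{2}\right) = 2 - j - 2 j^{2}$)
$Q{\left(d,t \right)} = 3 t$ ($Q{\left(d,t \right)} = 2 t + t = 3 t$)
$20 \left(-17\right) \left(Q{\left(1,25 \right)} + x{\left(o{\left(-3,-3 \right)} \right)}\right) = 20 \left(-17\right) \left(3 \cdot 25 - \left(-7 + 50\right)\right) = - 340 \left(75 + \left(2 + 5 - 50\right)\right) = - 340 \left(75 - 43\right) = \left(-340\right) 32 = -10880$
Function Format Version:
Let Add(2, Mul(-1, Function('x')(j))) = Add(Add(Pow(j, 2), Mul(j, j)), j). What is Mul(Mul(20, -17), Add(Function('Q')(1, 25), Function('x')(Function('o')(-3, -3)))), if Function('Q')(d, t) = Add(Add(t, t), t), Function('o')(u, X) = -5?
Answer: -10880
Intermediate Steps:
Function('x')(j) = Add(2, Mul(-1, j), Mul(-2, Pow(j, 2))) (Function('x')(j) = Add(2, Mul(-1, Add(Add(Pow(j, 2), Mul(j, j)), j))) = Add(2, Mul(-1, Add(Add(Pow(j, 2), Pow(j, 2)), j))) = Add(2, Mul(-1, Add(Mul(2, Pow(j, 2)), j))) = Add(2, Mul(-1, Add(j, Mul(2, Pow(j, 2))))) = Add(2, Add(Mul(-1, j), Mul(-2, Pow(j, 2)))) = Add(2, Mul(-1, j), Mul(-2, Pow(j, 2))))
Function('Q')(d, t) = Mul(3, t) (Function('Q')(d, t) = Add(Mul(2, t), t) = Mul(3, t))
Mul(Mul(20, -17), Add(Function('Q')(1, 25), Function('x')(Function('o')(-3, -3)))) = Mul(Mul(20, -17), Add(Mul(3, 25), Add(2, Mul(-1, -5), Mul(-2, Pow(-5, 2))))) = Mul(-340, Add(75, Add(2, 5, Mul(-2, 25)))) = Mul(-340, Add(75, Add(2, 5, -50))) = Mul(-340, Add(75, -43)) = Mul(-340, 32) = -10880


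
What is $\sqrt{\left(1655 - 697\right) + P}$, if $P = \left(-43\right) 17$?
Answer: $\sqrt{227} \approx 15.067$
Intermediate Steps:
$P = -731$
$\sqrt{\left(1655 - 697\right) + P} = \sqrt{\left(1655 - 697\right) - 731} = \sqrt{958 - 731} = \sqrt{227}$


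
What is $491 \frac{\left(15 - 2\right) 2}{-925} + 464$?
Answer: $\frac{416434}{925} \approx 450.2$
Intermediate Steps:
$491 \frac{\left(15 - 2\right) 2}{-925} + 464 = 491 \cdot 13 \cdot 2 \left(- \frac{1}{925}\right) + 464 = 491 \cdot 26 \left(- \frac{1}{925}\right) + 464 = 491 \left(- \frac{26}{925}\right) + 464 = - \frac{12766}{925} + 464 = \frac{416434}{925}$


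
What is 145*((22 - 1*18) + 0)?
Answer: 580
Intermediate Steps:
145*((22 - 1*18) + 0) = 145*((22 - 18) + 0) = 145*(4 + 0) = 145*4 = 580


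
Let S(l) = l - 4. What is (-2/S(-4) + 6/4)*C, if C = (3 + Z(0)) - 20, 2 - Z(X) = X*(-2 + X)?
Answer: -105/4 ≈ -26.250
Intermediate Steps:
S(l) = -4 + l
Z(X) = 2 - X*(-2 + X)
C = -15 (C = (3 + (2 - 1*0² + 2*0)) - 20 = (3 + (2 - 1*0 + 0)) - 20 = (3 + (2 + 0 + 0)) - 20 = (3 + 2) - 20 = 5 - 20 = -15)
(-2/S(-4) + 6/4)*C = (-2/(-4 - 4) + 6/4)*(-15) = (-2/(-8) + 6*(¼))*(-15) = (-2*(-⅛) + 3/2)*(-15) = (¼ + 3/2)*(-15) = (7/4)*(-15) = -105/4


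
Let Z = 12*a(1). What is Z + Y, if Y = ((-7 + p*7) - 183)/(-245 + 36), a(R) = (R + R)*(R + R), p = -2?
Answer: 10236/209 ≈ 48.976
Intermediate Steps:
a(R) = 4*R² (a(R) = (2*R)*(2*R) = 4*R²)
Y = 204/209 (Y = ((-7 - 2*7) - 183)/(-245 + 36) = ((-7 - 14) - 183)/(-209) = (-21 - 183)*(-1/209) = -204*(-1/209) = 204/209 ≈ 0.97608)
Z = 48 (Z = 12*(4*1²) = 12*(4*1) = 12*4 = 48)
Z + Y = 48 + 204/209 = 10236/209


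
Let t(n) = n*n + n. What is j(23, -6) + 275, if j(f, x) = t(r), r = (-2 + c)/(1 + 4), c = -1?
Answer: 6869/25 ≈ 274.76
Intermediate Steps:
r = -⅗ (r = (-2 - 1)/(1 + 4) = -3/5 = -3*⅕ = -⅗ ≈ -0.60000)
t(n) = n + n² (t(n) = n² + n = n + n²)
j(f, x) = -6/25 (j(f, x) = -3*(1 - ⅗)/5 = -⅗*⅖ = -6/25)
j(23, -6) + 275 = -6/25 + 275 = 6869/25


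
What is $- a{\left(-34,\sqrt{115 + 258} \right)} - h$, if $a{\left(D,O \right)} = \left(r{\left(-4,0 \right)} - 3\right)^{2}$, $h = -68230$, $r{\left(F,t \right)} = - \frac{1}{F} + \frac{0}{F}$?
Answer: $\frac{1091559}{16} \approx 68223.0$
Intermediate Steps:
$r{\left(F,t \right)} = - \frac{1}{F}$ ($r{\left(F,t \right)} = - \frac{1}{F} + 0 = - \frac{1}{F}$)
$a{\left(D,O \right)} = \frac{121}{16}$ ($a{\left(D,O \right)} = \left(- \frac{1}{-4} - 3\right)^{2} = \left(\left(-1\right) \left(- \frac{1}{4}\right) - 3\right)^{2} = \left(\frac{1}{4} - 3\right)^{2} = \left(- \frac{11}{4}\right)^{2} = \frac{121}{16}$)
$- a{\left(-34,\sqrt{115 + 258} \right)} - h = \left(-1\right) \frac{121}{16} - -68230 = - \frac{121}{16} + 68230 = \frac{1091559}{16}$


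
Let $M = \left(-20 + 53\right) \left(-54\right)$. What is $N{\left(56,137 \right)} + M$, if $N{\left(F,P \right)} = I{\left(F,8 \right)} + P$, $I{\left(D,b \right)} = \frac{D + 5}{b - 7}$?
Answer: $-1584$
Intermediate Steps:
$I{\left(D,b \right)} = \frac{5 + D}{-7 + b}$
$N{\left(F,P \right)} = 5 + F + P$ ($N{\left(F,P \right)} = \frac{5 + F}{-7 + 8} + P = \frac{5 + F}{1} + P = 1 \left(5 + F\right) + P = \left(5 + F\right) + P = 5 + F + P$)
$M = -1782$ ($M = 33 \left(-54\right) = -1782$)
$N{\left(56,137 \right)} + M = \left(5 + 56 + 137\right) - 1782 = 198 - 1782 = -1584$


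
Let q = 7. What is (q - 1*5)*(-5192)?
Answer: -10384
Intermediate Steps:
(q - 1*5)*(-5192) = (7 - 1*5)*(-5192) = (7 - 5)*(-5192) = 2*(-5192) = -10384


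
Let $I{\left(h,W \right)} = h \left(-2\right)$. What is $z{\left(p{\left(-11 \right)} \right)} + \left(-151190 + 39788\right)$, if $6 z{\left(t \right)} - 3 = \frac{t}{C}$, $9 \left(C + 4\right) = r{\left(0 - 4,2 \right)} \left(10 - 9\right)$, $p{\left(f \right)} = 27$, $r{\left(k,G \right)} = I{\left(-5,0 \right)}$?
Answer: $- \frac{5792959}{52} \approx -1.114 \cdot 10^{5}$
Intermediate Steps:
$I{\left(h,W \right)} = - 2 h$
$r{\left(k,G \right)} = 10$ ($r{\left(k,G \right)} = \left(-2\right) \left(-5\right) = 10$)
$C = - \frac{26}{9}$ ($C = -4 + \frac{10 \left(10 - 9\right)}{9} = -4 + \frac{10 \cdot 1}{9} = -4 + \frac{1}{9} \cdot 10 = -4 + \frac{10}{9} = - \frac{26}{9} \approx -2.8889$)
$z{\left(t \right)} = \frac{1}{2} - \frac{3 t}{52}$ ($z{\left(t \right)} = \frac{1}{2} + \frac{t \frac{1}{- \frac{26}{9}}}{6} = \frac{1}{2} + \frac{t \left(- \frac{9}{26}\right)}{6} = \frac{1}{2} + \frac{\left(- \frac{9}{26}\right) t}{6} = \frac{1}{2} - \frac{3 t}{52}$)
$z{\left(p{\left(-11 \right)} \right)} + \left(-151190 + 39788\right) = \left(\frac{1}{2} - \frac{81}{52}\right) + \left(-151190 + 39788\right) = \left(\frac{1}{2} - \frac{81}{52}\right) - 111402 = - \frac{55}{52} - 111402 = - \frac{5792959}{52}$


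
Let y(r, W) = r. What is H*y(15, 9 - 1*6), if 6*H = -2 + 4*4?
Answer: 35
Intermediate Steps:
H = 7/3 (H = (-2 + 4*4)/6 = (-2 + 16)/6 = (⅙)*14 = 7/3 ≈ 2.3333)
H*y(15, 9 - 1*6) = (7/3)*15 = 35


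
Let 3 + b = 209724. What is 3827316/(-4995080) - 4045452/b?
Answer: -1750835409583/87297764390 ≈ -20.056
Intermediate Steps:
b = 209721 (b = -3 + 209724 = 209721)
3827316/(-4995080) - 4045452/b = 3827316/(-4995080) - 4045452/209721 = 3827316*(-1/4995080) - 4045452*1/209721 = -956829/1248770 - 1348484/69907 = -1750835409583/87297764390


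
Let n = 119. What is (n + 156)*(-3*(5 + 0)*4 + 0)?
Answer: -16500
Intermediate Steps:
(n + 156)*(-3*(5 + 0)*4 + 0) = (119 + 156)*(-3*(5 + 0)*4 + 0) = 275*(-3*5*4 + 0) = 275*(-15*4 + 0) = 275*(-60 + 0) = 275*(-60) = -16500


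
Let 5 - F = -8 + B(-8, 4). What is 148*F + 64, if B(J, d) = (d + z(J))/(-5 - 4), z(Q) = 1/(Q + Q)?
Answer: 8211/4 ≈ 2052.8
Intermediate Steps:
z(Q) = 1/(2*Q)
B(J, d) = -d/9 - 1/(18*J) (B(J, d) = (d + 1/(2*J))/(-5 - 4) = (d + 1/(2*J))/(-9) = (d + 1/(2*J))*(-1/9) = -d/9 - 1/(18*J))
F = 215/16 (F = 5 - (-8 + (-1/9*4 - 1/18/(-8))) = 5 - (-8 + (-4/9 - 1/18*(-1/8))) = 5 - (-8 + (-4/9 + 1/144)) = 5 - (-8 - 7/16) = 5 - 1*(-135/16) = 5 + 135/16 = 215/16 ≈ 13.438)
148*F + 64 = 148*(215/16) + 64 = 7955/4 + 64 = 8211/4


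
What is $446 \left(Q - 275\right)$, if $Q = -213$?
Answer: $-217648$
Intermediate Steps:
$446 \left(Q - 275\right) = 446 \left(-213 - 275\right) = 446 \left(-488\right) = -217648$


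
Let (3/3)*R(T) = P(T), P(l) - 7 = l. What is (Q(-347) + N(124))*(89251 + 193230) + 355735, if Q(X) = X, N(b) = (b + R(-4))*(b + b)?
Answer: 8799356404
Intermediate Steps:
P(l) = 7 + l
R(T) = 7 + T
N(b) = 2*b*(3 + b) (N(b) = (b + (7 - 4))*(b + b) = (b + 3)*(2*b) = (3 + b)*(2*b) = 2*b*(3 + b))
(Q(-347) + N(124))*(89251 + 193230) + 355735 = (-347 + 2*124*(3 + 124))*(89251 + 193230) + 355735 = (-347 + 2*124*127)*282481 + 355735 = (-347 + 31496)*282481 + 355735 = 31149*282481 + 355735 = 8799000669 + 355735 = 8799356404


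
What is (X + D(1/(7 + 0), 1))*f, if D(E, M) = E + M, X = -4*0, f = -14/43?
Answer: -16/43 ≈ -0.37209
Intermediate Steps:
f = -14/43 (f = -14*1/43 = -14/43 ≈ -0.32558)
X = 0
(X + D(1/(7 + 0), 1))*f = (0 + (1/(7 + 0) + 1))*(-14/43) = (0 + (1/7 + 1))*(-14/43) = (0 + (⅐ + 1))*(-14/43) = (0 + 8/7)*(-14/43) = (8/7)*(-14/43) = -16/43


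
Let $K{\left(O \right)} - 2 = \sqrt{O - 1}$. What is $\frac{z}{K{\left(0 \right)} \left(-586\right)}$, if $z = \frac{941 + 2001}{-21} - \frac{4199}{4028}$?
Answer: $\frac{125669}{1304436} - \frac{125669 i}{2608872} \approx 0.09634 - 0.04817 i$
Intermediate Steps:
$K{\left(O \right)} = 2 + \sqrt{-1 + O}$ ($K{\left(O \right)} = 2 + \sqrt{O - 1} = 2 + \sqrt{-1 + O}$)
$z = - \frac{628345}{4452}$ ($z = 2942 \left(- \frac{1}{21}\right) - \frac{221}{212} = - \frac{2942}{21} - \frac{221}{212} = - \frac{628345}{4452} \approx -141.14$)
$\frac{z}{K{\left(0 \right)} \left(-586\right)} = - \frac{628345}{4452 \left(2 + \sqrt{-1 + 0}\right) \left(-586\right)} = - \frac{628345}{4452 \left(2 + \sqrt{-1}\right) \left(-586\right)} = - \frac{628345}{4452 \left(2 + i\right) \left(-586\right)} = - \frac{628345}{4452 \left(-1172 - 586 i\right)} = - \frac{628345 \frac{-1172 + 586 i}{1716980}}{4452} = - \frac{125669 \left(-1172 + 586 i\right)}{1528798992}$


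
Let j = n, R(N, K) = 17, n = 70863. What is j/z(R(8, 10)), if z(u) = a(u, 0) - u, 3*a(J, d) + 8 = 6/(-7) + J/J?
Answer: -1488123/412 ≈ -3611.9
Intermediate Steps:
a(J, d) = -55/21 (a(J, d) = -8/3 + (6/(-7) + J/J)/3 = -8/3 + (6*(-⅐) + 1)/3 = -8/3 + (-6/7 + 1)/3 = -8/3 + (⅓)*(⅐) = -8/3 + 1/21 = -55/21)
j = 70863
z(u) = -55/21 - u
j/z(R(8, 10)) = 70863/(-55/21 - 1*17) = 70863/(-55/21 - 17) = 70863/(-412/21) = 70863*(-21/412) = -1488123/412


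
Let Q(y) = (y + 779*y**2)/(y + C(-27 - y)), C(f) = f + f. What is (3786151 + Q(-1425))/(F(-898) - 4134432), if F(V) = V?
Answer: -2257556157/1889845810 ≈ -1.1946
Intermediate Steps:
C(f) = 2*f
Q(y) = (y + 779*y**2)/(-54 - y) (Q(y) = (y + 779*y**2)/(y + 2*(-27 - y)) = (y + 779*y**2)/(y + (-54 - 2*y)) = (y + 779*y**2)/(-54 - y))
(3786151 + Q(-1425))/(F(-898) - 4134432) = (3786151 - 1425*(1 + 779*(-1425))/(-54 - 1*(-1425)))/(-898 - 4134432) = (3786151 - 1425*(1 - 1110075)/(-54 + 1425))/(-4135330) = (3786151 - 1425*(-1110074)/1371)*(-1/4135330) = (3786151 - 1425*1/1371*(-1110074))*(-1/4135330) = (3786151 + 527285150/457)*(-1/4135330) = (2257556157/457)*(-1/4135330) = -2257556157/1889845810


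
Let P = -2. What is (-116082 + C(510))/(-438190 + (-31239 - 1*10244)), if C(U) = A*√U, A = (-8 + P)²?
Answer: 12898/53297 - 100*√510/479673 ≈ 0.23729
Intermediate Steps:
A = 100 (A = (-8 - 2)² = (-10)² = 100)
C(U) = 100*√U
(-116082 + C(510))/(-438190 + (-31239 - 1*10244)) = (-116082 + 100*√510)/(-438190 + (-31239 - 1*10244)) = (-116082 + 100*√510)/(-438190 + (-31239 - 10244)) = (-116082 + 100*√510)/(-438190 - 41483) = (-116082 + 100*√510)/(-479673) = (-116082 + 100*√510)*(-1/479673) = 12898/53297 - 100*√510/479673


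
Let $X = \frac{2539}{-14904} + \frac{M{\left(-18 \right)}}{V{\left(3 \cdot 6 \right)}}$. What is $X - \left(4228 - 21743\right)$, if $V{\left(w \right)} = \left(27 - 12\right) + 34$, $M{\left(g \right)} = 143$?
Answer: $\frac{12793141301}{730296} \approx 17518.0$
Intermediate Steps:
$V{\left(w \right)} = 49$ ($V{\left(w \right)} = 15 + 34 = 49$)
$X = \frac{2006861}{730296}$ ($X = \frac{2539}{-14904} + \frac{143}{49} = 2539 \left(- \frac{1}{14904}\right) + 143 \cdot \frac{1}{49} = - \frac{2539}{14904} + \frac{143}{49} = \frac{2006861}{730296} \approx 2.748$)
$X - \left(4228 - 21743\right) = \frac{2006861}{730296} - \left(4228 - 21743\right) = \frac{2006861}{730296} - -17515 = \frac{2006861}{730296} + 17515 = \frac{12793141301}{730296}$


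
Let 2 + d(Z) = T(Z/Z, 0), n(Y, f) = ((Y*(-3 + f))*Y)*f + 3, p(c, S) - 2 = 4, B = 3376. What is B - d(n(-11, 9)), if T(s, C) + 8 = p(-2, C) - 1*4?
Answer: 3384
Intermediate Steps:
p(c, S) = 6 (p(c, S) = 2 + 4 = 6)
n(Y, f) = 3 + f*Y²*(-3 + f) (n(Y, f) = (Y²*(-3 + f))*f + 3 = f*Y²*(-3 + f) + 3 = 3 + f*Y²*(-3 + f))
T(s, C) = -6 (T(s, C) = -8 + (6 - 1*4) = -8 + (6 - 4) = -8 + 2 = -6)
d(Z) = -8 (d(Z) = -2 - 6 = -8)
B - d(n(-11, 9)) = 3376 - 1*(-8) = 3376 + 8 = 3384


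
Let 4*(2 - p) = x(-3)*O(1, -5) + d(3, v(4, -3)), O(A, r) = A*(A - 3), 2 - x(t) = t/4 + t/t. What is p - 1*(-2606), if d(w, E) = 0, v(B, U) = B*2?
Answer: 20871/8 ≈ 2608.9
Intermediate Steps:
v(B, U) = 2*B
x(t) = 1 - t/4 (x(t) = 2 - (t/4 + t/t) = 2 - (t*(¼) + 1) = 2 - (t/4 + 1) = 2 - (1 + t/4) = 2 + (-1 - t/4) = 1 - t/4)
O(A, r) = A*(-3 + A)
p = 23/8 (p = 2 - ((1 - ¼*(-3))*(1*(-3 + 1)) + 0)/4 = 2 - ((1 + ¾)*(1*(-2)) + 0)/4 = 2 - ((7/4)*(-2) + 0)/4 = 2 - (-7/2 + 0)/4 = 2 - ¼*(-7/2) = 2 + 7/8 = 23/8 ≈ 2.8750)
p - 1*(-2606) = 23/8 - 1*(-2606) = 23/8 + 2606 = 20871/8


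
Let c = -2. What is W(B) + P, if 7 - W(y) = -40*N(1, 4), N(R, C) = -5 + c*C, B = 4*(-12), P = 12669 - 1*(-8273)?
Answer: 20429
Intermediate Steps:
P = 20942 (P = 12669 + 8273 = 20942)
B = -48
N(R, C) = -5 - 2*C
W(y) = -513 (W(y) = 7 - (-40)*(-5 - 2*4) = 7 - (-40)*(-5 - 8) = 7 - (-40)*(-13) = 7 - 1*520 = 7 - 520 = -513)
W(B) + P = -513 + 20942 = 20429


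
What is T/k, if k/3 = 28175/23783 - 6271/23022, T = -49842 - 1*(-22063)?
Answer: -5069965902018/499501657 ≈ -10150.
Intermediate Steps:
T = -27779 (T = -49842 + 22063 = -27779)
k = 499501657/182510742 (k = 3*(28175/23783 - 6271/23022) = 3*(499501657/547532226) = 499501657/182510742 ≈ 2.7368)
T/k = -27779/499501657/182510742 = -27779*182510742/499501657 = -5069965902018/499501657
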